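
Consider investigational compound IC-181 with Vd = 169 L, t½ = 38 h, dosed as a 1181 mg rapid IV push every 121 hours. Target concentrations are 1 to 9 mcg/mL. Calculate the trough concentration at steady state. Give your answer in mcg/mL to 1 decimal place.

0.9 mcg/mL

τ/t½ = 121/38 ≈ 3.1842, so fraction remaining f = (1/2)^(121/38) ≈ 0.1100.
Single-dose peak C₀ = D/Vd = 1181/169 ≈ 6.988 mcg/mL.
Steady-state trough Cmin,ss = C₀·f/(1−f) ≈ 6.988 × 0.1100/0.8900 ≈ 0.864 mcg/mL.
Trough 0.9 mcg/mL vs MEC 1 mcg/mL: subtherapeutic.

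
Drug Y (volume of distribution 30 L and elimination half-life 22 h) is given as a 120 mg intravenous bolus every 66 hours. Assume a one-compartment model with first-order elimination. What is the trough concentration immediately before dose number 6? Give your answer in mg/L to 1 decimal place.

0.6 mg/L

f = (1/2)^(τ/t½) = (1/2)^(66/22) ≈ 0.1250.
C₀ = D/Vd = 120/30 ≈ 4.000 mg/L.
Before the 6th dose, 5 doses have been given. Superposition: Cmin = C₀·(f + f² + … + f^5).
≈ 4.000 × (0.1250 + 0.0156 + 0.0020 + 0.0002 + 0.0000) ≈ 4.000 × 0.1428 ≈ 0.571 mg/L.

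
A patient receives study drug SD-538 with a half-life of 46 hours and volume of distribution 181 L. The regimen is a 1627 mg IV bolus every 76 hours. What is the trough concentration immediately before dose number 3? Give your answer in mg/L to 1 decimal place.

3.8 mg/L

f = (1/2)^(τ/t½) = (1/2)^(76/46) ≈ 0.3182.
C₀ = D/Vd = 1627/181 ≈ 8.989 mg/L.
Before the 3rd dose, 2 doses have been given. Superposition: Cmin = C₀·(f + f²).
≈ 8.989 × (0.3182 + 0.1013) ≈ 8.989 × 0.4195 ≈ 3.771 mg/L.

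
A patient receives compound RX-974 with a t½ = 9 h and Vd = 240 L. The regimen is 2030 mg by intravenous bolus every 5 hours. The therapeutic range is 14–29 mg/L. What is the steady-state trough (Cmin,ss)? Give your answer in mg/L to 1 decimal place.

18.0 mg/L

Over one 5-h interval, 5/9 ≈ 0.55556 half-lives elapse, leaving f ≈ 0.6804 of each dose.
At steady state, accumulation factor R = 1/(1 − e^(−kτ)) ≈ 3.1289.
Single-dose peak C₀ = D/Vd = 2030/240 ≈ 8.458 mg/L.
Steady-state peak Cmax,ss = C₀·R ≈ 8.458 × 3.1289 ≈ 26.464 mg/L.
One interval later, Cmin,ss = Cmax,ss·e^(−kτ) ≈ 26.464 × 0.6804 ≈ 18.006 mg/L.
Trough 18.0 mg/L vs MEC 14 mg/L: adequate.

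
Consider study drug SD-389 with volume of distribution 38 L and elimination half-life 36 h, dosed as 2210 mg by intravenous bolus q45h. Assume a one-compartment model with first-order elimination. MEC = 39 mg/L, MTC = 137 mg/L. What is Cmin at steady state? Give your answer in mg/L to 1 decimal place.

k = ln2/t½ = ln2/36 ≈ 0.019254 h⁻¹; fraction remaining f = e^(−kτ) = e^(−0.019254×45) ≈ 0.4204.
Accumulation ratio R = 1/(1 − f) ≈ 1/0.5796 ≈ 1.7253.
Each bolus raises the concentration by D/Vd = 2210/38 ≈ 58.158 mg/L.
Steady-state peak Cmax,ss = C₀·R ≈ 58.158 × 1.7253 ≈ 100.340 mg/L.
Steady-state trough Cmin,ss = Cmax,ss·f ≈ 100.340 × 0.4204 ≈ 42.183 mg/L.
Trough 42.2 mg/L vs MEC 39 mg/L: adequate.

42.2 mg/L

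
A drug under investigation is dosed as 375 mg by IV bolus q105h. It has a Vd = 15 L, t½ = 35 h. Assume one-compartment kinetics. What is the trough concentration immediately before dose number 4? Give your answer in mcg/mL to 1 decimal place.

f = (1/2)^(τ/t½) = (1/2)^(105/35) ≈ 0.1250.
C₀ = D/Vd = 375/15 ≈ 25.000 mcg/mL.
Before the 4th dose, 3 doses have been given. Superposition: Cmin = C₀·(f + f² + … + f^3).
≈ 25.000 × (0.1250 + 0.0156 + 0.0020) ≈ 25.000 × 0.1426 ≈ 3.565 mcg/mL.

3.6 mcg/mL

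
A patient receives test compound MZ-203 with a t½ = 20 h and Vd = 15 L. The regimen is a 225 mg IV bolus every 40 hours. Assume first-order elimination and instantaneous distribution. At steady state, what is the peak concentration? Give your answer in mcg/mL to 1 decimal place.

τ = 40 h = 2 half-lives, so f = (1/2)^2 = 0.25.
Accumulation ratio R = 1/(1 − f) = 1/0.75 = 4/3.
Single-dose peak C₀ = D/Vd = 225/15 = 15 mcg/mL.
Steady-state peak Cmax,ss = C₀·R = 15 × 4/3 ≈ 20.000 mcg/mL.

20.0 mcg/mL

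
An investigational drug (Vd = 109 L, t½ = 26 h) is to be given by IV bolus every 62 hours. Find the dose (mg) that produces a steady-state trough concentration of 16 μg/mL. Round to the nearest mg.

τ/t½ = 62/26 ≈ 2.3846, so f = (1/2)^(62/26) ≈ 0.191496.
Cmin,ss = (D/Vd)·f/(1−f), so D = Cmin,ss·Vd·(1−f)/f.
D = 16 × 109 × (1−f)/f ≈ 16 × 109 × 4.22204 ≈ 7363.24 mg.

7363 mg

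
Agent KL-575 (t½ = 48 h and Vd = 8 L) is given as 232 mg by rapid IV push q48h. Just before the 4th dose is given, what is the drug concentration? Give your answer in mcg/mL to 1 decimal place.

25.4 mcg/mL

f = (1/2)^(τ/t½) = (1/2)^(48/48) ≈ 0.5000.
C₀ = D/Vd = 232/8 ≈ 29.000 mcg/mL.
Before the 4th dose, 3 doses have been given. Superposition: Cmin = C₀·(f + f² + … + f^3).
≈ 29.000 × (0.5000 + 0.2500 + 0.1250) ≈ 29.000 × 0.8750 ≈ 25.375 mcg/mL.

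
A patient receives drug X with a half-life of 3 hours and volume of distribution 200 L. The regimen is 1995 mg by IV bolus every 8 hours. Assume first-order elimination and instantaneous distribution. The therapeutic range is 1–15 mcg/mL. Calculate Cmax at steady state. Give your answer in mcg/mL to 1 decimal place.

τ/t½ = 8/3 ≈ 2.6667, so fraction remaining f = (1/2)^(8/3) ≈ 0.1575.
At steady state, accumulation factor R = 1/(1 − e^(−kτ)) ≈ 1.1869.
Each bolus raises the concentration by D/Vd = 1995/200 ≈ 9.975 mcg/mL.
Cmax,ss = C₀/(1 − f) ≈ 9.975/0.8425 ≈ 11.840 mcg/mL.
Peak 11.8 mcg/mL vs MTC 15 mcg/mL: below toxic threshold.

11.8 mcg/mL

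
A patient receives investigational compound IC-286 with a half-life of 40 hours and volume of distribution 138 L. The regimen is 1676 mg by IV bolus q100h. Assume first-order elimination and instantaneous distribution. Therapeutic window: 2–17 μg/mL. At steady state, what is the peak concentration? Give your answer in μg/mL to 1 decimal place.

τ/t½ = 100/40 ≈ 2.5, so fraction remaining f = (1/2)^(100/40) ≈ 0.1768.
At steady state, accumulation factor R = 1/(1 − e^(−kτ)) ≈ 1.2148.
Each bolus raises the concentration by D/Vd = 1676/138 ≈ 12.145 μg/mL.
Steady-state peak Cmax,ss = C₀·R ≈ 12.145 × 1.2148 ≈ 14.754 μg/mL.
Peak 14.8 μg/mL vs MTC 17 μg/mL: below toxic threshold.

14.8 μg/mL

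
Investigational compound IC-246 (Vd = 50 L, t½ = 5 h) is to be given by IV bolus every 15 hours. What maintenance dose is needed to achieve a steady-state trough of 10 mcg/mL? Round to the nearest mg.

τ/t½ = 15/5 ≈ 3, so f = (1/2)^(15/5) ≈ 0.125000.
Cmin,ss = (D/Vd)·f/(1−f), so D = Cmin,ss·Vd·(1−f)/f.
D = 10 × 50 × (1−f)/f ≈ 10 × 50 × 7.00000 ≈ 3500.00 mg.

3500 mg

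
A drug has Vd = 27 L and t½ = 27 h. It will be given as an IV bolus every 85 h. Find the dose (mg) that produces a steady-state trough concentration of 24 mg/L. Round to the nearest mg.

5097 mg

τ/t½ = 85/27 ≈ 3.1481, so f = (1/2)^(85/27) ≈ 0.112801.
Cmin,ss = (D/Vd)·f/(1−f), so D = Cmin,ss·Vd·(1−f)/f.
D = 24 × 27 × (1−f)/f ≈ 24 × 27 × 7.86517 ≈ 5096.63 mg.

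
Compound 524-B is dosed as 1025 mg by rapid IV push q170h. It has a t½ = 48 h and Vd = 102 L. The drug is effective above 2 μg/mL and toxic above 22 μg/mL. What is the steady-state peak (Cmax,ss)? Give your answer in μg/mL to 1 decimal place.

11.0 μg/mL

τ/t½ = 170/48 ≈ 3.5417, so fraction remaining f = (1/2)^(170/48) ≈ 0.0859.
Accumulation ratio R = 1/(1 − f) ≈ 1/0.9141 ≈ 1.0940.
Single-dose peak C₀ = D/Vd = 1025/102 ≈ 10.049 μg/mL.
Cmax,ss = C₀/(1 − f) ≈ 10.049/0.9141 ≈ 10.993 μg/mL.
Peak 11.0 μg/mL vs MTC 22 μg/mL: below toxic threshold.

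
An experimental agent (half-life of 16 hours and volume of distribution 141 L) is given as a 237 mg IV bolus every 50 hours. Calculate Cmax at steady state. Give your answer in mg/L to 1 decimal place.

Over one 50-h interval, 50/16 ≈ 3.125 half-lives elapse, leaving f ≈ 0.1146 of each dose.
Accumulation ratio R = 1/(1 − f) ≈ 1/0.8854 ≈ 1.1294.
Each bolus raises the concentration by D/Vd = 237/141 ≈ 1.681 mg/L.
Steady-state peak Cmax,ss = C₀·R ≈ 1.681 × 1.1294 ≈ 1.899 mg/L.

1.9 mg/L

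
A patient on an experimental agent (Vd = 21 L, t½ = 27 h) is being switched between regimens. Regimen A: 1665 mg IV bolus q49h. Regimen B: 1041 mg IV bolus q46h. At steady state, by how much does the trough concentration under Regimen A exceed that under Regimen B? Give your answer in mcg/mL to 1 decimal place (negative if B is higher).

9.5 mcg/mL

Regimen A: f = (1/2)^(49/27) ≈ 0.2842; Cmin,ss = (1665/21)·f/(1−f) ≈ 31.479 mcg/mL.
Regimen B: f = (1/2)^(46/27) ≈ 0.3070; Cmin,ss = (1041/21)·f/(1−f) ≈ 21.960 mcg/mL.
Difference ≈ 31.479 − 21.960 ≈ 9.519 mcg/mL.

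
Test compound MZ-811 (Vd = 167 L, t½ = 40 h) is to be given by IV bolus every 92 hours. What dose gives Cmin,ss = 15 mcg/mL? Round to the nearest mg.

τ/t½ = 92/40 ≈ 2.3, so f = (1/2)^(92/40) ≈ 0.203063.
Cmin,ss = (D/Vd)·f/(1−f), so D = Cmin,ss·Vd·(1−f)/f.
D = 15 × 167 × (1−f)/f ≈ 15 × 167 × 3.92458 ≈ 9831.07 mg.

9831 mg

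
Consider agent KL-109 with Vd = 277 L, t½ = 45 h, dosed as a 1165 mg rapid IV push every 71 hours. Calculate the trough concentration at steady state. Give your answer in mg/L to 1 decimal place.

k = ln2/t½ = ln2/45 ≈ 0.015403 h⁻¹; fraction remaining f = e^(−kτ) = e^(−0.015403×71) ≈ 0.3350.
At steady state, accumulation factor R = 1/(1 − e^(−kτ)) ≈ 1.5038.
Single-dose peak C₀ = D/Vd = 1165/277 ≈ 4.206 mg/L.
Steady-state peak Cmax,ss = C₀·R ≈ 4.206 × 1.5038 ≈ 6.325 mg/L.
One interval later, Cmin,ss = Cmax,ss·e^(−kτ) ≈ 6.325 × 0.3350 ≈ 2.119 mg/L.

2.1 mg/L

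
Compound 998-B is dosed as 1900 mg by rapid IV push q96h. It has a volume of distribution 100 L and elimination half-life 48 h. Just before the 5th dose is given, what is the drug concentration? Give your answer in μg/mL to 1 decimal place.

f = (1/2)^(τ/t½) = (1/2)^(96/48) ≈ 0.2500.
C₀ = D/Vd = 1900/100 ≈ 19.000 μg/mL.
Before the 5th dose, 4 doses have been given. Superposition: Cmin = C₀·(f + f² + … + f^4).
≈ 19.000 × (0.2500 + 0.0625 + 0.0156 + 0.0039) ≈ 19.000 × 0.3320 ≈ 6.308 μg/mL.

6.3 μg/mL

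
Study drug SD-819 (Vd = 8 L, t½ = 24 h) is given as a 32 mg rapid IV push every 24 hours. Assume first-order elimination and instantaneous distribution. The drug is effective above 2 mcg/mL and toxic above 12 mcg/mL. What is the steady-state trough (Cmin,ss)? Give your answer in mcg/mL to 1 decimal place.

4.0 mcg/mL

τ = 24 h = 1 half-life, so f = (1/2)^1 = 0.5.
At steady state, R = 1/(1 − 0.5) = 2/1.
Single-dose peak C₀ = D/Vd = 32/8 = 4 mcg/mL.
Steady-state peak Cmax,ss = C₀·R = 4 × 2/1 ≈ 8.000 mcg/mL.
Steady-state trough Cmin,ss = Cmax,ss·f ≈ 8.000 × 0.5 ≈ 4.000 mcg/mL.
Trough 4.0 mcg/mL vs MEC 2 mcg/mL: adequate.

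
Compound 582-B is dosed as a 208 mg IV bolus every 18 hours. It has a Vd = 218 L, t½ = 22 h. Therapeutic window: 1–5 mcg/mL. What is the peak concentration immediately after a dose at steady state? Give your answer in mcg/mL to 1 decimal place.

2.2 mcg/mL

Over one 18-h interval, 18/22 ≈ 0.81818 half-lives elapse, leaving f ≈ 0.5672 of each dose.
At steady state, accumulation factor R = 1/(1 − e^(−kτ)) ≈ 2.3105.
Single-dose peak C₀ = D/Vd = 208/218 ≈ 0.954 mcg/mL.
Steady-state peak Cmax,ss = C₀·R ≈ 0.954 × 2.3105 ≈ 2.204 mcg/mL.
Peak 2.2 mcg/mL vs MTC 5 mcg/mL: below toxic threshold.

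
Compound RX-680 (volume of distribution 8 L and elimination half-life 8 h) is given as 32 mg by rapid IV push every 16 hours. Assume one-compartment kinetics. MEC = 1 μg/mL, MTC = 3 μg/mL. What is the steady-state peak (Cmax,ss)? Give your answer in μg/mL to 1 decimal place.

τ = 16 h = 2 half-lives, so f = (1/2)^2 = 0.25.
Accumulation ratio R = 1/(1 − f) = 1/0.75 = 4/3.
Single-dose peak C₀ = D/Vd = 32/8 = 4 μg/mL.
Steady-state peak Cmax,ss = C₀·R = 4 × 4/3 ≈ 5.333 μg/mL.
Peak 5.3 μg/mL vs MTC 3 μg/mL: exceeds toxic threshold.

5.3 μg/mL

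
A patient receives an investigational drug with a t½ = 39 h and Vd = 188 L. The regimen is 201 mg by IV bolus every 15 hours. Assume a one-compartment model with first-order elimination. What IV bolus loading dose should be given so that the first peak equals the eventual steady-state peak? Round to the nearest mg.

859 mg

f = (1/2)^(15/39) ≈ 0.765983; accumulation ratio R = 1/(1−f) ≈ 4.27319.
Loading dose to hit Cmax,ss on first dose: D_load = D_maint·R ≈ 201 × 4.27319 ≈ 858.91 mg.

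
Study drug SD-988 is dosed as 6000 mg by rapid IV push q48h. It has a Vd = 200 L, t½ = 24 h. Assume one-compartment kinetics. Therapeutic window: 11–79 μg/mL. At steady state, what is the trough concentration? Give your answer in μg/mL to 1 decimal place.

The dosing interval is 2 half-lives, so f = 2^(−2) = 0.25.
Accumulation ratio R = 1/(1 − f) = 1/0.75 = 4/3.
Single-dose peak C₀ = D/Vd = 6000/200 = 30 μg/mL.
Steady-state peak Cmax,ss = C₀·R = 30 × 4/3 ≈ 40.000 μg/mL.
Steady-state trough Cmin,ss = Cmax,ss·f ≈ 40.000 × 0.25 ≈ 10.000 μg/mL.
Trough 10.0 μg/mL vs MEC 11 μg/mL: subtherapeutic.

10.0 μg/mL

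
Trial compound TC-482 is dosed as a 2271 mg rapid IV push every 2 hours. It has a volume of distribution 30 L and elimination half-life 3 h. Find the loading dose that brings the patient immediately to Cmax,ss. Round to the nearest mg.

f = (1/2)^(2/3) ≈ 0.629961; accumulation ratio R = 1/(1−f) ≈ 2.70242.
Loading dose to hit Cmax,ss on first dose: D_load = D_maint·R ≈ 2271 × 2.70242 ≈ 6137.20 mg.

6137 mg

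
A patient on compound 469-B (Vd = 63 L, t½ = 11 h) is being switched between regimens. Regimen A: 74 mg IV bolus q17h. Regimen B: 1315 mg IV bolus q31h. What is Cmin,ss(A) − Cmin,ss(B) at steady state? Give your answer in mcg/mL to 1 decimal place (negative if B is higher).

-2.8 mcg/mL

Regimen A: f = (1/2)^(17/11) ≈ 0.3426; Cmin,ss = (74/63)·f/(1−f) ≈ 0.612 mcg/mL.
Regimen B: f = (1/2)^(31/11) ≈ 0.1418; Cmin,ss = (1315/63)·f/(1−f) ≈ 3.449 mcg/mL.
Difference ≈ 0.612 − 3.449 ≈ -2.837 mcg/mL.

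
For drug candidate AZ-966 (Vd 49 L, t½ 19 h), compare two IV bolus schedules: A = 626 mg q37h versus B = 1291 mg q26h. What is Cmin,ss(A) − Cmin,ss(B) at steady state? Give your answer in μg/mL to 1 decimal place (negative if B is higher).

-12.2 μg/mL

Regimen A: f = (1/2)^(37/19) ≈ 0.2593; Cmin,ss = (626/49)·f/(1−f) ≈ 4.472 μg/mL.
Regimen B: f = (1/2)^(26/19) ≈ 0.3873; Cmin,ss = (1291/49)·f/(1−f) ≈ 16.654 μg/mL.
Difference ≈ 4.472 − 16.654 ≈ -12.182 μg/mL.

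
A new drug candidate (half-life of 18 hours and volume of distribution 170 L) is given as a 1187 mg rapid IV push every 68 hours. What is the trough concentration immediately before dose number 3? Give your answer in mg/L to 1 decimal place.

0.5 mg/L

f = (1/2)^(τ/t½) = (1/2)^(68/18) ≈ 0.0729.
C₀ = D/Vd = 1187/170 ≈ 6.982 mg/L.
Before the 3rd dose, 2 doses have been given. Superposition: Cmin = C₀·(f + f²).
≈ 6.982 × (0.0729 + 0.0053) ≈ 6.982 × 0.0782 ≈ 0.546 mg/L.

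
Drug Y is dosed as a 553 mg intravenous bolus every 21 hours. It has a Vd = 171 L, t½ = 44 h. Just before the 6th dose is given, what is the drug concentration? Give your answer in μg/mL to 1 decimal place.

6.7 μg/mL

f = (1/2)^(τ/t½) = (1/2)^(21/44) ≈ 0.7183.
C₀ = D/Vd = 553/171 ≈ 3.234 μg/mL.
Before the 6th dose, 5 doses have been given. Superposition: Cmin = C₀·(f + f² + … + f^5).
≈ 3.234 × (0.7183 + 0.5160 + 0.3706 + 0.2662 + 0.1912) ≈ 3.234 × 2.0623 ≈ 6.669 μg/mL.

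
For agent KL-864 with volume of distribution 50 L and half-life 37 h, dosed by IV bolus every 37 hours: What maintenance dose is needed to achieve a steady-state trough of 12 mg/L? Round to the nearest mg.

600 mg

τ/t½ = 37/37 ≈ 1, so f = (1/2)^(37/37) ≈ 0.500000.
Cmin,ss = (D/Vd)·f/(1−f), so D = Cmin,ss·Vd·(1−f)/f.
D = 12 × 50 × (1−f)/f ≈ 12 × 50 × 1.00000 ≈ 600.00 mg.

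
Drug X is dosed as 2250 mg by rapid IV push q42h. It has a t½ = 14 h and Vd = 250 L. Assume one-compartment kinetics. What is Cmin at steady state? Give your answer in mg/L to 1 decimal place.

τ = 42 h = 3 half-lives, so f = (1/2)^3 = 0.125.
At steady state, R = 1/(1 − 0.125) = 8/7.
Single-dose peak C₀ = D/Vd = 2250/250 = 9 mg/L.
Steady-state peak Cmax,ss = C₀·R = 9 × 8/7 ≈ 10.286 mg/L.
Steady-state trough Cmin,ss = Cmax,ss·f ≈ 10.286 × 0.125 ≈ 1.286 mg/L.

1.3 mg/L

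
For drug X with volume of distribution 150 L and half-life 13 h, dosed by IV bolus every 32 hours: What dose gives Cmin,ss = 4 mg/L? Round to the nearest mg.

2705 mg

τ/t½ = 32/13 ≈ 2.4615, so f = (1/2)^(32/13) ≈ 0.181553.
Cmin,ss = (D/Vd)·f/(1−f), so D = Cmin,ss·Vd·(1−f)/f.
D = 4 × 150 × (1−f)/f ≈ 4 × 150 × 4.50803 ≈ 2704.82 mg.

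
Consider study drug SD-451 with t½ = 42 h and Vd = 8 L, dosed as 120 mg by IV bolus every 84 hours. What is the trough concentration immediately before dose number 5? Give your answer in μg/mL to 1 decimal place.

5.0 μg/mL

f = (1/2)^(τ/t½) = (1/2)^(84/42) ≈ 0.2500.
C₀ = D/Vd = 120/8 ≈ 15.000 μg/mL.
Before the 5th dose, 4 doses have been given. Superposition: Cmin = C₀·(f + f² + … + f^4).
≈ 15.000 × (0.2500 + 0.0625 + 0.0156 + 0.0039) ≈ 15.000 × 0.3320 ≈ 4.980 μg/mL.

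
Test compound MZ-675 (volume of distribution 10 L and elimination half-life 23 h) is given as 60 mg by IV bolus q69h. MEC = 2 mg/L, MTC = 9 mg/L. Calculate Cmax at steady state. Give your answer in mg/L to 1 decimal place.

6.9 mg/L

τ = 69 h = 3 half-lives, so f = (1/2)^3 = 0.125.
Accumulation ratio R = 1/(1 − f) = 1/0.875 = 8/7.
Single-dose peak C₀ = D/Vd = 60/10 = 6 mg/L.
Steady-state peak Cmax,ss = C₀·R = 6 × 8/7 ≈ 6.857 mg/L.
Peak 6.9 mg/L vs MTC 9 mg/L: below toxic threshold.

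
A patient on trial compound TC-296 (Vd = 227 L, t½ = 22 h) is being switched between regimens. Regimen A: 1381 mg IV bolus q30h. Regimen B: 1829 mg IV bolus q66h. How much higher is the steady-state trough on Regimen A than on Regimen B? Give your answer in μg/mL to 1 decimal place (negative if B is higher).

2.7 μg/mL

Regimen A: f = (1/2)^(30/22) ≈ 0.3886; Cmin,ss = (1381/227)·f/(1−f) ≈ 3.867 μg/mL.
Regimen B: f = (1/2)^(66/22) ≈ 0.1250; Cmin,ss = (1829/227)·f/(1−f) ≈ 1.151 μg/mL.
Difference ≈ 3.867 − 1.151 ≈ 2.716 μg/mL.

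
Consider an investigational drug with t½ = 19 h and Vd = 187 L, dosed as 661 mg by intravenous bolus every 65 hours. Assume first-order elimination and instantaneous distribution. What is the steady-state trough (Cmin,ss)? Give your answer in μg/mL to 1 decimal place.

Over one 65-h interval, 65/19 ≈ 3.4211 half-lives elapse, leaving f ≈ 0.0934 of each dose.
At steady state, accumulation factor R = 1/(1 − e^(−kτ)) ≈ 1.1030.
Single-dose peak C₀ = D/Vd = 661/187 ≈ 3.535 μg/mL.
Steady-state peak Cmax,ss = C₀·R ≈ 3.535 × 1.1030 ≈ 3.899 μg/mL.
One interval later, Cmin,ss = Cmax,ss·e^(−kτ) ≈ 3.899 × 0.0934 ≈ 0.364 μg/mL.

0.4 μg/mL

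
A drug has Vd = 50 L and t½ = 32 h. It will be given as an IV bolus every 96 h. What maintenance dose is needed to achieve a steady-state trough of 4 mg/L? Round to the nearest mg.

τ/t½ = 96/32 ≈ 3, so f = (1/2)^(96/32) ≈ 0.125000.
Cmin,ss = (D/Vd)·f/(1−f), so D = Cmin,ss·Vd·(1−f)/f.
D = 4 × 50 × (1−f)/f ≈ 4 × 50 × 7.00000 ≈ 1400.00 mg.

1400 mg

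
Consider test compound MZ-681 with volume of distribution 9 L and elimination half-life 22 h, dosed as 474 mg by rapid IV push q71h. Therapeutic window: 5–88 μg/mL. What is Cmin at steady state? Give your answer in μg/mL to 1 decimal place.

6.3 μg/mL

τ/t½ = 71/22 ≈ 3.2273, so fraction remaining f = (1/2)^(71/22) ≈ 0.1068.
Each bolus raises the concentration by D/Vd = 474/9 ≈ 52.667 μg/mL.
Steady-state trough Cmin,ss = C₀·f/(1−f) ≈ 52.667 × 0.1068/0.8932 ≈ 6.297 μg/mL.
Trough 6.3 μg/mL vs MEC 5 μg/mL: adequate.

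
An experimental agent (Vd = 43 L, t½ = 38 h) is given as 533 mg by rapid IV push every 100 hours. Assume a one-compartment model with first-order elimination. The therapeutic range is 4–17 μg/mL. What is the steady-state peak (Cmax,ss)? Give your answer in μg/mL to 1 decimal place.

14.8 μg/mL

k = ln2/t½ = ln2/38 ≈ 0.018241 h⁻¹; fraction remaining f = e^(−kτ) = e^(−0.018241×100) ≈ 0.1614.
Accumulation ratio R = 1/(1 − f) ≈ 1/0.8386 ≈ 1.1925.
Each bolus raises the concentration by D/Vd = 533/43 ≈ 12.395 μg/mL.
Steady-state peak Cmax,ss = C₀·R ≈ 12.395 × 1.1925 ≈ 14.781 μg/mL.
Peak 14.8 μg/mL vs MTC 17 μg/mL: below toxic threshold.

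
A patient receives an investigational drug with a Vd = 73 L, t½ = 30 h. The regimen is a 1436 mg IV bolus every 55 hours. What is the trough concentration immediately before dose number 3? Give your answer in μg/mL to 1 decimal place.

7.1 μg/mL

f = (1/2)^(τ/t½) = (1/2)^(55/30) ≈ 0.2806.
C₀ = D/Vd = 1436/73 ≈ 19.671 μg/mL.
Before the 3rd dose, 2 doses have been given. Superposition: Cmin = C₀·(f + f²).
≈ 19.671 × (0.2806 + 0.0787) ≈ 19.671 × 0.3593 ≈ 7.068 μg/mL.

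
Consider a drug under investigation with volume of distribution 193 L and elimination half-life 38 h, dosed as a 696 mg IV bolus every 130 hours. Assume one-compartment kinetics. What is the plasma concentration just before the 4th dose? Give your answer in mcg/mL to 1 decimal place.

0.4 mcg/mL

f = (1/2)^(τ/t½) = (1/2)^(130/38) ≈ 0.0934.
C₀ = D/Vd = 696/193 ≈ 3.606 mcg/mL.
Before the 4th dose, 3 doses have been given. Superposition: Cmin = C₀·(f + f² + … + f^3).
≈ 3.606 × (0.0934 + 0.0087 + 0.0008) ≈ 3.606 × 0.1029 ≈ 0.371 mcg/mL.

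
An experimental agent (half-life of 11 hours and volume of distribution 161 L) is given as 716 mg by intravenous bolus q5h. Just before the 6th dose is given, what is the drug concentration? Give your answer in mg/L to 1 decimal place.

9.5 mg/L

f = (1/2)^(τ/t½) = (1/2)^(5/11) ≈ 0.7297.
C₀ = D/Vd = 716/161 ≈ 4.447 mg/L.
Before the 6th dose, 5 doses have been given. Superposition: Cmin = C₀·(f + f² + … + f^5).
≈ 4.447 × (0.7297 + 0.5325 + 0.3885 + 0.2835 + 0.2069) ≈ 4.447 × 2.1411 ≈ 9.521 mg/L.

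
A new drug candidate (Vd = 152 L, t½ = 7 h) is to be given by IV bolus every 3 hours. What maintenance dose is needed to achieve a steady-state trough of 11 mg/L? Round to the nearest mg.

τ/t½ = 3/7 ≈ 0.42857, so f = (1/2)^(3/7) ≈ 0.742997.
Cmin,ss = (D/Vd)·f/(1−f), so D = Cmin,ss·Vd·(1−f)/f.
D = 11 × 152 × (1−f)/f ≈ 11 × 152 × 0.34590 ≈ 578.34 mg.

578 mg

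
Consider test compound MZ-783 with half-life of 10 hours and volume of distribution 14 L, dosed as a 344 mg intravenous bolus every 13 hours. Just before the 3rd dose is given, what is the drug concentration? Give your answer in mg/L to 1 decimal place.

14.0 mg/L

f = (1/2)^(τ/t½) = (1/2)^(13/10) ≈ 0.4061.
C₀ = D/Vd = 344/14 ≈ 24.571 mg/L.
Before the 3rd dose, 2 doses have been given. Superposition: Cmin = C₀·(f + f²).
≈ 24.571 × (0.4061 + 0.1649) ≈ 24.571 × 0.5710 ≈ 14.030 mg/L.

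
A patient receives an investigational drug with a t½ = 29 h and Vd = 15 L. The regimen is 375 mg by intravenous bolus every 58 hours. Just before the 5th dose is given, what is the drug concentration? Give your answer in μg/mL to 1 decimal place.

f = (1/2)^(τ/t½) = (1/2)^(58/29) ≈ 0.2500.
C₀ = D/Vd = 375/15 ≈ 25.000 μg/mL.
Before the 5th dose, 4 doses have been given. Superposition: Cmin = C₀·(f + f² + … + f^4).
≈ 25.000 × (0.2500 + 0.0625 + 0.0156 + 0.0039) ≈ 25.000 × 0.3320 ≈ 8.300 μg/mL.

8.3 μg/mL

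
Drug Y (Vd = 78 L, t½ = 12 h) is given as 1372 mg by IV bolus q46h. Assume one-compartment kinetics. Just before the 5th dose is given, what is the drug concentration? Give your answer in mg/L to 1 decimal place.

1.3 mg/L

f = (1/2)^(τ/t½) = (1/2)^(46/12) ≈ 0.0702.
C₀ = D/Vd = 1372/78 ≈ 17.590 mg/L.
Before the 5th dose, 4 doses have been given. Superposition: Cmin = C₀·(f + f² + … + f^4).
≈ 17.590 × (0.0702 + 0.0049 + 0.0003 + 0.0000) ≈ 17.590 × 0.0754 ≈ 1.326 mg/L.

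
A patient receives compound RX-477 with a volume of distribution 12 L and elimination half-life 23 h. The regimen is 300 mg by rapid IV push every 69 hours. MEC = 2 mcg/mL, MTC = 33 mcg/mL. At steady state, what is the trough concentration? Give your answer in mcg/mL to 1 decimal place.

3.6 mcg/mL

τ = 69 h = 3 half-lives, so f = (1/2)^3 = 0.125.
At steady state, R = 1/(1 − 0.125) = 8/7.
Single-dose peak C₀ = D/Vd = 300/12 = 25 mcg/mL.
Steady-state peak Cmax,ss = C₀·R = 25 × 8/7 ≈ 28.571 mcg/mL.
Steady-state trough Cmin,ss = Cmax,ss·f ≈ 28.571 × 0.125 ≈ 3.571 mcg/mL.
Trough 3.6 mcg/mL vs MEC 2 mcg/mL: adequate.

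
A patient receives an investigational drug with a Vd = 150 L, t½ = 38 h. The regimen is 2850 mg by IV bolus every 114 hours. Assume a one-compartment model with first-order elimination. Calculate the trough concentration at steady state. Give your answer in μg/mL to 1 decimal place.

2.7 μg/mL

τ = 114 h = 3 half-lives, so f = (1/2)^3 = 0.125.
Accumulation ratio R = 1/(1 − f) = 1/0.875 = 8/7.
Single-dose peak C₀ = D/Vd = 2850/150 = 19 μg/mL.
Steady-state peak Cmax,ss = C₀·R = 19 × 8/7 ≈ 21.714 μg/mL.
Steady-state trough Cmin,ss = Cmax,ss·f ≈ 21.714 × 0.125 ≈ 2.714 μg/mL.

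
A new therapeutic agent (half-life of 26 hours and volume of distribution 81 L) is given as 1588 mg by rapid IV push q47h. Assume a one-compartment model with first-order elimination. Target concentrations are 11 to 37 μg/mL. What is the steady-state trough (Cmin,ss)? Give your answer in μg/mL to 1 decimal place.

7.8 μg/mL

Over one 47-h interval, 47/26 ≈ 1.8077 half-lives elapse, leaving f ≈ 0.2856 of each dose.
Each bolus raises the concentration by D/Vd = 1588/81 ≈ 19.605 μg/mL.
Steady-state trough Cmin,ss = C₀·f/(1−f) ≈ 19.605 × 0.2856/0.7144 ≈ 7.838 μg/mL.
Trough 7.8 μg/mL vs MEC 11 μg/mL: subtherapeutic.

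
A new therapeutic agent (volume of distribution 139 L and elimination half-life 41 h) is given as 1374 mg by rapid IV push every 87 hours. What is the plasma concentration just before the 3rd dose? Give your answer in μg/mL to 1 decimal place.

f = (1/2)^(τ/t½) = (1/2)^(87/41) ≈ 0.2297.
C₀ = D/Vd = 1374/139 ≈ 9.885 μg/mL.
Before the 3rd dose, 2 doses have been given. Superposition: Cmin = C₀·(f + f²).
≈ 9.885 × (0.2297 + 0.0528) ≈ 9.885 × 0.2825 ≈ 2.793 μg/mL.

2.8 μg/mL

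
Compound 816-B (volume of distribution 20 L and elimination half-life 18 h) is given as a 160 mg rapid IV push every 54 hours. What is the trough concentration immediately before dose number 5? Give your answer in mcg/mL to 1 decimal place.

1.1 mcg/mL

f = (1/2)^(τ/t½) = (1/2)^(54/18) ≈ 0.1250.
C₀ = D/Vd = 160/20 ≈ 8.000 mcg/mL.
Before the 5th dose, 4 doses have been given. Superposition: Cmin = C₀·(f + f² + … + f^4).
≈ 8.000 × (0.1250 + 0.0156 + 0.0020 + 0.0002) ≈ 8.000 × 0.1428 ≈ 1.142 mcg/mL.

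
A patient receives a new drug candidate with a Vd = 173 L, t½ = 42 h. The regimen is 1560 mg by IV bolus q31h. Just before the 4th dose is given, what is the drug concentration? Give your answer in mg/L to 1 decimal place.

10.6 mg/L

f = (1/2)^(τ/t½) = (1/2)^(31/42) ≈ 0.5995.
C₀ = D/Vd = 1560/173 ≈ 9.017 mg/L.
Before the 4th dose, 3 doses have been given. Superposition: Cmin = C₀·(f + f² + … + f^3).
≈ 9.017 × (0.5995 + 0.3594 + 0.2155) ≈ 9.017 × 1.1744 ≈ 10.590 mg/L.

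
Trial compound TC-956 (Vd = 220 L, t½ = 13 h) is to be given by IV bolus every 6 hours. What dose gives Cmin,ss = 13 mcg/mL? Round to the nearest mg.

τ/t½ = 6/13 ≈ 0.46154, so f = (1/2)^(6/13) ≈ 0.726211.
Cmin,ss = (D/Vd)·f/(1−f), so D = Cmin,ss·Vd·(1−f)/f.
D = 13 × 220 × (1−f)/f ≈ 13 × 220 × 0.37701 ≈ 1078.25 mg.

1078 mg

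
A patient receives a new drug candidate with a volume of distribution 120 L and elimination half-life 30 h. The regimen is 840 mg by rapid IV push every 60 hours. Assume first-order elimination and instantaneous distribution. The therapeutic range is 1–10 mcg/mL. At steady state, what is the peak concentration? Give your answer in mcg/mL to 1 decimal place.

9.3 mcg/mL

The dosing interval is 2 half-lives, so f = 2^(−2) = 0.25.
Accumulation ratio R = 1/(1 − f) = 1/0.75 = 4/3.
Single-dose peak C₀ = D/Vd = 840/120 = 7 mcg/mL.
Steady-state peak Cmax,ss = C₀·R = 7 × 4/3 ≈ 9.333 mcg/mL.
Peak 9.3 mcg/mL vs MTC 10 mcg/mL: below toxic threshold.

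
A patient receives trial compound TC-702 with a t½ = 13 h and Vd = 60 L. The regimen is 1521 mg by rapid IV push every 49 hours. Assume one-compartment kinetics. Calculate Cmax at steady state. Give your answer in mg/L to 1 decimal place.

τ/t½ = 49/13 ≈ 3.7692, so fraction remaining f = (1/2)^(49/13) ≈ 0.0733.
At steady state, accumulation factor R = 1/(1 − e^(−kτ)) ≈ 1.0791.
Each bolus raises the concentration by D/Vd = 1521/60 ≈ 25.350 mg/L.
Steady-state peak Cmax,ss = C₀·R ≈ 25.350 × 1.0791 ≈ 27.355 mg/L.

27.4 mg/L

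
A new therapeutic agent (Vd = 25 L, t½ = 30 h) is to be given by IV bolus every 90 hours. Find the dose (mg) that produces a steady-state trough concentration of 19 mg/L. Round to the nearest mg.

3325 mg

τ/t½ = 90/30 ≈ 3, so f = (1/2)^(90/30) ≈ 0.125000.
Cmin,ss = (D/Vd)·f/(1−f), so D = Cmin,ss·Vd·(1−f)/f.
D = 19 × 25 × (1−f)/f ≈ 19 × 25 × 7.00000 ≈ 3325.00 mg.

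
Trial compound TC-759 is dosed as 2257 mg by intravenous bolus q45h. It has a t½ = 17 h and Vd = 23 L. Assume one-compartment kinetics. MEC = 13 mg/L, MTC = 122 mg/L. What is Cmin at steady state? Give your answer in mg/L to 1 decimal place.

Over one 45-h interval, 45/17 ≈ 2.6471 half-lives elapse, leaving f ≈ 0.1596 of each dose.
At steady state, accumulation factor R = 1/(1 − e^(−kτ)) ≈ 1.1899.
Each bolus raises the concentration by D/Vd = 2257/23 ≈ 98.130 mg/L.
Steady-state peak Cmax,ss = C₀·R ≈ 98.130 × 1.1899 ≈ 116.765 mg/L.
One interval later, Cmin,ss = Cmax,ss·e^(−kτ) ≈ 116.765 × 0.1596 ≈ 18.636 mg/L.
Trough 18.6 mg/L vs MEC 13 mg/L: adequate.

18.6 mg/L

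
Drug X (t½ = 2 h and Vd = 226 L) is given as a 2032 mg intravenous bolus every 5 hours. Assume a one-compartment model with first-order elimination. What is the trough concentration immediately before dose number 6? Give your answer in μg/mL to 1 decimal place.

f = (1/2)^(τ/t½) = (1/2)^(5/2) ≈ 0.1768.
C₀ = D/Vd = 2032/226 ≈ 8.991 μg/mL.
Before the 6th dose, 5 doses have been given. Superposition: Cmin = C₀·(f + f² + … + f^5).
≈ 8.991 × (0.1768 + 0.0313 + 0.0055 + 0.0010 + 0.0002) ≈ 8.991 × 0.2148 ≈ 1.931 μg/mL.

1.9 μg/mL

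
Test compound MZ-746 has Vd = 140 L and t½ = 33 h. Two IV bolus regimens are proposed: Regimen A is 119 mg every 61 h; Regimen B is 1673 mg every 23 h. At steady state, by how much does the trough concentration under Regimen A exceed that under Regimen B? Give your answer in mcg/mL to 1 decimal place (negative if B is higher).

-18.9 mcg/mL

Regimen A: f = (1/2)^(61/33) ≈ 0.2777; Cmin,ss = (119/140)·f/(1−f) ≈ 0.327 mcg/mL.
Regimen B: f = (1/2)^(23/33) ≈ 0.6169; Cmin,ss = (1673/140)·f/(1−f) ≈ 19.243 mcg/mL.
Difference ≈ 0.327 − 19.243 ≈ -18.916 mcg/mL.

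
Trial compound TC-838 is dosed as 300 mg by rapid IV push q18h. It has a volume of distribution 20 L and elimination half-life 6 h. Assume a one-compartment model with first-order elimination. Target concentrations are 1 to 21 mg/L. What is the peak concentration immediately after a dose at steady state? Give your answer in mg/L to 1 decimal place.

17.1 mg/L

The dosing interval is 3 half-lives, so f = 2^(−3) = 0.125.
At steady state, R = 1/(1 − 0.125) = 8/7.
Single-dose peak C₀ = D/Vd = 300/20 = 15 mg/L.
Steady-state peak Cmax,ss = C₀·R = 15 × 8/7 ≈ 17.143 mg/L.
Peak 17.1 mg/L vs MTC 21 mg/L: below toxic threshold.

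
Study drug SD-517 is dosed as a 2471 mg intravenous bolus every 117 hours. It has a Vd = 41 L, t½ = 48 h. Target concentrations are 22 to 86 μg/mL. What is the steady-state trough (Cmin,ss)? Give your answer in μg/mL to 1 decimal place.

13.6 μg/mL

k = ln2/t½ = ln2/48 ≈ 0.014441 h⁻¹; fraction remaining f = e^(−kτ) = e^(−0.014441×117) ≈ 0.1846.
At steady state, accumulation factor R = 1/(1 − e^(−kτ)) ≈ 1.2264.
Single-dose peak C₀ = D/Vd = 2471/41 ≈ 60.268 μg/mL.
Cmax,ss = C₀/(1 − f) ≈ 60.268/0.8154 ≈ 73.912 μg/mL.
Steady-state trough Cmin,ss = Cmax,ss·f ≈ 73.912 × 0.1846 ≈ 13.644 μg/mL.
Trough 13.6 μg/mL vs MEC 22 μg/mL: subtherapeutic.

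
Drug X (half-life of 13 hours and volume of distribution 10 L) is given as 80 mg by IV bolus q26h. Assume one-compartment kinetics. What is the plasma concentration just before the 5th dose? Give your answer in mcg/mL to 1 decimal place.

2.7 mcg/mL

f = (1/2)^(τ/t½) = (1/2)^(26/13) ≈ 0.2500.
C₀ = D/Vd = 80/10 ≈ 8.000 mcg/mL.
Before the 5th dose, 4 doses have been given. Superposition: Cmin = C₀·(f + f² + … + f^4).
≈ 8.000 × (0.2500 + 0.0625 + 0.0156 + 0.0039) ≈ 8.000 × 0.3320 ≈ 2.656 mcg/mL.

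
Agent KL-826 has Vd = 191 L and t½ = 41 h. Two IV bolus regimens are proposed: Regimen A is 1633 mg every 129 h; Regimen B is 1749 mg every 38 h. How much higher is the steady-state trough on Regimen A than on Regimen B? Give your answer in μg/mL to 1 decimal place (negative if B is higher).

Regimen A: f = (1/2)^(129/41) ≈ 0.1129; Cmin,ss = (1633/191)·f/(1−f) ≈ 1.088 μg/mL.
Regimen B: f = (1/2)^(38/41) ≈ 0.5260; Cmin,ss = (1749/191)·f/(1−f) ≈ 10.162 μg/mL.
Difference ≈ 1.088 − 10.162 ≈ -9.074 μg/mL.

-9.1 μg/mL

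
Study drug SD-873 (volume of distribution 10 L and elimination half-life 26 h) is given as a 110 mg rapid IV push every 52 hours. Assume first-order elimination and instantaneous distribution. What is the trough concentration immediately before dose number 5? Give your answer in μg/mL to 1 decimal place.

3.7 μg/mL

f = (1/2)^(τ/t½) = (1/2)^(52/26) ≈ 0.2500.
C₀ = D/Vd = 110/10 ≈ 11.000 μg/mL.
Before the 5th dose, 4 doses have been given. Superposition: Cmin = C₀·(f + f² + … + f^4).
≈ 11.000 × (0.2500 + 0.0625 + 0.0156 + 0.0039) ≈ 11.000 × 0.3320 ≈ 3.652 μg/mL.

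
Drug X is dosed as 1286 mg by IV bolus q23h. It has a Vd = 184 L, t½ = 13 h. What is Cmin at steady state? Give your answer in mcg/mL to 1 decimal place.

2.9 mcg/mL

Over one 23-h interval, 23/13 ≈ 1.7692 half-lives elapse, leaving f ≈ 0.2934 of each dose.
Accumulation ratio R = 1/(1 − f) ≈ 1/0.7066 ≈ 1.4152.
Each bolus raises the concentration by D/Vd = 1286/184 ≈ 6.989 mcg/mL.
Steady-state peak Cmax,ss = C₀·R ≈ 6.989 × 1.4152 ≈ 9.891 mcg/mL.
Steady-state trough Cmin,ss = Cmax,ss·f ≈ 9.891 × 0.2934 ≈ 2.902 mcg/mL.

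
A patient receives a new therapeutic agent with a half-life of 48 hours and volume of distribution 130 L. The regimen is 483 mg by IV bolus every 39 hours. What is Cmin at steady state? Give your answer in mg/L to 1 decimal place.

Over one 39-h interval, 39/48 ≈ 0.8125 half-lives elapse, leaving f ≈ 0.5694 of each dose.
At steady state, accumulation factor R = 1/(1 − e^(−kτ)) ≈ 2.3223.
Each bolus raises the concentration by D/Vd = 483/130 ≈ 3.715 mg/L.
Cmax,ss = C₀/(1 − f) ≈ 3.715/0.4306 ≈ 8.627 mg/L.
One interval later, Cmin,ss = Cmax,ss·e^(−kτ) ≈ 8.627 × 0.5694 ≈ 4.912 mg/L.

4.9 mg/L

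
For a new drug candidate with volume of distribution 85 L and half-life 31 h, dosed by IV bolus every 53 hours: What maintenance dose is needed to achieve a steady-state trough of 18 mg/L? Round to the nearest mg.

τ/t½ = 53/31 ≈ 1.7097, so f = (1/2)^(53/31) ≈ 0.305728.
Cmin,ss = (D/Vd)·f/(1−f), so D = Cmin,ss·Vd·(1−f)/f.
D = 18 × 85 × (1−f)/f ≈ 18 × 85 × 2.27088 ≈ 3474.45 mg.

3474 mg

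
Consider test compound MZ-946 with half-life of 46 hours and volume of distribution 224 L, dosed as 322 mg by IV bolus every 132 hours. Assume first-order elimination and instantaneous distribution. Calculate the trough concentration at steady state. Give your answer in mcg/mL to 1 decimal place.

0.2 mcg/mL

Over one 132-h interval, 132/46 ≈ 2.8696 half-lives elapse, leaving f ≈ 0.1368 of each dose.
At steady state, accumulation factor R = 1/(1 − e^(−kτ)) ≈ 1.1585.
Each bolus raises the concentration by D/Vd = 322/224 ≈ 1.438 mcg/mL.
Cmax,ss = C₀/(1 − f) ≈ 1.438/0.8632 ≈ 1.666 mcg/mL.
Steady-state trough Cmin,ss = Cmax,ss·f ≈ 1.666 × 0.1368 ≈ 0.228 mcg/mL.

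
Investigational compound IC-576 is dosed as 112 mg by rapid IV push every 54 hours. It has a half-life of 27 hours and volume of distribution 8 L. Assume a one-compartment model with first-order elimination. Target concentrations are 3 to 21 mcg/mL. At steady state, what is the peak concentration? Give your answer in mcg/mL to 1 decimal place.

18.7 mcg/mL

τ = 54 h = 2 half-lives, so f = (1/2)^2 = 0.25.
At steady state, R = 1/(1 − 0.25) = 4/3.
Single-dose peak C₀ = D/Vd = 112/8 = 14 mcg/mL.
Steady-state peak Cmax,ss = C₀·R = 14 × 4/3 ≈ 18.667 mcg/mL.
Peak 18.7 mcg/mL vs MTC 21 mcg/mL: below toxic threshold.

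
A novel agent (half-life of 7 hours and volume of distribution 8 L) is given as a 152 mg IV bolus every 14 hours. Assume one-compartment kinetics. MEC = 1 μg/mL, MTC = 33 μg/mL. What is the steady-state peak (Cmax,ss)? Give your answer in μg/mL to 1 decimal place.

τ = 14 h = 2 half-lives, so f = (1/2)^2 = 0.25.
At steady state, R = 1/(1 − 0.25) = 4/3.
Single-dose peak C₀ = D/Vd = 152/8 = 19 μg/mL.
Steady-state peak Cmax,ss = C₀·R = 19 × 4/3 ≈ 25.333 μg/mL.
Peak 25.3 μg/mL vs MTC 33 μg/mL: below toxic threshold.

25.3 μg/mL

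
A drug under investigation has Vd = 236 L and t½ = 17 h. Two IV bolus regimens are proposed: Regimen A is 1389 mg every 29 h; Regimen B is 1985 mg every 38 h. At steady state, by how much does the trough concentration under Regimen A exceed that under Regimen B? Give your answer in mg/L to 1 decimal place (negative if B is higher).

0.3 mg/L

Regimen A: f = (1/2)^(29/17) ≈ 0.3065; Cmin,ss = (1389/236)·f/(1−f) ≈ 2.601 mg/L.
Regimen B: f = (1/2)^(38/17) ≈ 0.2124; Cmin,ss = (1985/236)·f/(1−f) ≈ 2.268 mg/L.
Difference ≈ 2.601 − 2.268 ≈ 0.333 mg/L.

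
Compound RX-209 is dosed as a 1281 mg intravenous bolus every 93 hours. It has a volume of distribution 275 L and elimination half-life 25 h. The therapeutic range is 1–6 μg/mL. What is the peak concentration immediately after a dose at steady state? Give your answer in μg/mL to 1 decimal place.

Over one 93-h interval, 93/25 ≈ 3.72 half-lives elapse, leaving f ≈ 0.0759 of each dose.
At steady state, accumulation factor R = 1/(1 − e^(−kτ)) ≈ 1.0821.
Each bolus raises the concentration by D/Vd = 1281/275 ≈ 4.658 μg/mL.
Steady-state peak Cmax,ss = C₀·R ≈ 4.658 × 1.0821 ≈ 5.040 μg/mL.
Peak 5.0 μg/mL vs MTC 6 μg/mL: below toxic threshold.

5.0 μg/mL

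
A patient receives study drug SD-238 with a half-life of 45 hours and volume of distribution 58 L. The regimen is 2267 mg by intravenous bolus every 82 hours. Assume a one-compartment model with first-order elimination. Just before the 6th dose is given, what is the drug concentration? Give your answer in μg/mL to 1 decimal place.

15.4 μg/mL

f = (1/2)^(τ/t½) = (1/2)^(82/45) ≈ 0.2828.
C₀ = D/Vd = 2267/58 ≈ 39.086 μg/mL.
Before the 6th dose, 5 doses have been given. Superposition: Cmin = C₀·(f + f² + … + f^5).
≈ 39.086 × (0.2828 + 0.0800 + 0.0226 + 0.0064 + 0.0018) ≈ 39.086 × 0.3936 ≈ 15.384 μg/mL.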